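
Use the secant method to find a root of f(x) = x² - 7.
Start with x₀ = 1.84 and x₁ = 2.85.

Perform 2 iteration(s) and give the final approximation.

f(x) = x² - 7
x₀ = 1.84, x₁ = 2.85

Secant formula: x_{n+1} = x_n - f(x_n)(x_n - x_{n-1})/(f(x_n) - f(x_{n-1}))

Iteration 1:
  f(1.840000) = -3.614400
  f(2.850000) = 1.122500
  x_2 = 2.850000 - 1.122500×(2.850000 - 1.840000)/(1.122500 - (-3.614400))
       = 2.610661
Iteration 2:
  f(2.850000) = 1.122500
  f(2.610661) = -0.184449
  x_3 = 2.610661 - (-0.184449)×(2.610661 - 2.850000)/(-0.184449 - 1.122500)
       = 2.644439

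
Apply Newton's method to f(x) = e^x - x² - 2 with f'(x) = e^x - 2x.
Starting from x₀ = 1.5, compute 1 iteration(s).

f(x) = e^x - x² - 2
f'(x) = e^x - 2x
x₀ = 1.5

Newton-Raphson formula: x_{n+1} = x_n - f(x_n)/f'(x_n)

Iteration 1:
  f(1.500000) = 0.231689
  f'(1.500000) = 1.481689
  x_1 = 1.500000 - 0.231689/1.481689 = 1.343632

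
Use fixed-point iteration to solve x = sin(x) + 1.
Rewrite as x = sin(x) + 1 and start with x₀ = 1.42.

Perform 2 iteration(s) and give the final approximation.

Equation: x = sin(x) + 1
Fixed-point form: x = sin(x) + 1
x₀ = 1.42

x_1 = g(1.420000) = 1.988652
x_2 = g(1.988652) = 1.913961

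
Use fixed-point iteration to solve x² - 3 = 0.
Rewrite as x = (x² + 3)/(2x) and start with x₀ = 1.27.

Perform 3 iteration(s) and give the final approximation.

Equation: x² - 3 = 0
Fixed-point form: x = (x² + 3)/(2x)
x₀ = 1.27

x_1 = g(1.270000) = 1.816102
x_2 = g(1.816102) = 1.733996
x_3 = g(1.733996) = 1.732052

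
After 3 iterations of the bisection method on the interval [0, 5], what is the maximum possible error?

Bisection error bound: |error| ≤ (b-a)/2^n
|error| ≤ (5 - 0)/2^3 = 5/2^3
|error| ≤ 0.6250000000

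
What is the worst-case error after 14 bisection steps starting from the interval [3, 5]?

Bisection error bound: |error| ≤ (b-a)/2^n
|error| ≤ (5 - 3)/2^14 = 2/2^14
|error| ≤ 0.0001220703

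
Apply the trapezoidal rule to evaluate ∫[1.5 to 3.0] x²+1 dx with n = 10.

f(x) = x²+1
a = 1.5, b = 3.0, n = 10
h = (b - a)/n = 0.150000

Trapezoidal rule: (h/2)[f(x₀) + 2f(x₁) + 2f(x₂) + ... + f(xₙ)]

x_0 = 1.5000, f(x_0) = 3.250000, coefficient = 1
x_1 = 1.6500, f(x_1) = 3.722500, coefficient = 2
x_2 = 1.8000, f(x_2) = 4.240000, coefficient = 2
x_3 = 1.9500, f(x_3) = 4.802500, coefficient = 2
x_4 = 2.1000, f(x_4) = 5.410000, coefficient = 2
x_5 = 2.2500, f(x_5) = 6.062500, coefficient = 2
x_6 = 2.4000, f(x_6) = 6.760000, coefficient = 2
x_7 = 2.5500, f(x_7) = 7.502500, coefficient = 2
x_8 = 2.7000, f(x_8) = 8.290000, coefficient = 2
x_9 = 2.8500, f(x_9) = 9.122500, coefficient = 2
x_10 = 3.0000, f(x_10) = 10.000000, coefficient = 1

I ≈ (0.150000/2) × 125.075000 = 9.380625
Exact value: 9.375000
Error: 0.005625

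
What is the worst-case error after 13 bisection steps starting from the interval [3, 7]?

Bisection error bound: |error| ≤ (b-a)/2^n
|error| ≤ (7 - 3)/2^13 = 4/2^13
|error| ≤ 0.0004882812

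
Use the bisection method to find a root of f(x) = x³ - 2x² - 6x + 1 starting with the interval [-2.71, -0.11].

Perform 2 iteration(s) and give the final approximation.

f(x) = x³ - 2x² - 6x + 1
Initial interval: [-2.71, -0.11]

Iteration 1:
  c_1 = (-2.710000 + (-0.110000))/2 = -1.410000
  f(c_1) = f(-1.410000) = 2.680579
  f(a) × f(c) < 0, new interval: [-2.710000, -1.410000]
Iteration 2:
  c_2 = (-2.710000 + (-1.410000))/2 = -2.060000
  f(c_2) = f(-2.060000) = -3.869016
  f(a) × f(c) ≥ 0, new interval: [-2.060000, -1.410000]

After 2 iteration(s), the approximation is c_2 = -2.060000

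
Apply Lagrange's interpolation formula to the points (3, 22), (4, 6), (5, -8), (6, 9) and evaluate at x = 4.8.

Lagrange interpolation formula:
P(x) = Σ yᵢ × Lᵢ(x)
where Lᵢ(x) = Π_{j≠i} (x - xⱼ)/(xᵢ - xⱼ)

L_0(4.8) = (4.8 - 4)/(3 - 4) × (4.8 - 5)/(3 - 5) × (4.8 - 6)/(3 - 6) = -0.032000
L_1(4.8) = (4.8 - 3)/(4 - 3) × (4.8 - 5)/(4 - 5) × (4.8 - 6)/(4 - 6) = 0.216000
L_2(4.8) = (4.8 - 3)/(5 - 3) × (4.8 - 4)/(5 - 4) × (4.8 - 6)/(5 - 6) = 0.864000
L_3(4.8) = (4.8 - 3)/(6 - 3) × (4.8 - 4)/(6 - 4) × (4.8 - 5)/(6 - 5) = -0.048000

P(4.8) = 22×L_0(4.8) + 6×L_1(4.8) + (-8)×L_2(4.8) + 9×L_3(4.8)
P(4.8) = -6.752000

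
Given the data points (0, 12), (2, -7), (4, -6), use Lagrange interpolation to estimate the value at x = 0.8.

Lagrange interpolation formula:
P(x) = Σ yᵢ × Lᵢ(x)
where Lᵢ(x) = Π_{j≠i} (x - xⱼ)/(xᵢ - xⱼ)

L_0(0.8) = (0.8 - 2)/(0 - 2) × (0.8 - 4)/(0 - 4) = 0.480000
L_1(0.8) = (0.8 - 0)/(2 - 0) × (0.8 - 4)/(2 - 4) = 0.640000
L_2(0.8) = (0.8 - 0)/(4 - 0) × (0.8 - 2)/(4 - 2) = -0.120000

P(0.8) = 12×L_0(0.8) + (-7)×L_1(0.8) + (-6)×L_2(0.8)
P(0.8) = 2.000000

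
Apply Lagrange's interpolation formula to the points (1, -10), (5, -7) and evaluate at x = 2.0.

Lagrange interpolation formula:
P(x) = Σ yᵢ × Lᵢ(x)
where Lᵢ(x) = Π_{j≠i} (x - xⱼ)/(xᵢ - xⱼ)

L_0(2.0) = (2.0 - 5)/(1 - 5) = 0.750000
L_1(2.0) = (2.0 - 1)/(5 - 1) = 0.250000

P(2.0) = (-10)×L_0(2.0) + (-7)×L_1(2.0)
P(2.0) = -9.250000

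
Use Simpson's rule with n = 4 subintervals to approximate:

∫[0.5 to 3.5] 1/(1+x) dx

f(x) = 1/(1+x)
a = 0.5, b = 3.5, n = 4
h = (b - a)/n = 0.750000

Simpson's rule: (h/3)[f(x₀) + 4f(x₁) + 2f(x₂) + ... + f(xₙ)]

x_0 = 0.5000, f(x_0) = 0.666667, coefficient = 1
x_1 = 1.2500, f(x_1) = 0.444444, coefficient = 4
x_2 = 2.0000, f(x_2) = 0.333333, coefficient = 2
x_3 = 2.7500, f(x_3) = 0.266667, coefficient = 4
x_4 = 3.5000, f(x_4) = 0.222222, coefficient = 1

I ≈ (0.750000/3) × 4.400000 = 1.100000
Exact value: 1.098612
Error: 0.001388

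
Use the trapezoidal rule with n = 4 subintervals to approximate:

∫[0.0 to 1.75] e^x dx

f(x) = e^x
a = 0.0, b = 1.75, n = 4
h = (b - a)/n = 0.437500

Trapezoidal rule: (h/2)[f(x₀) + 2f(x₁) + 2f(x₂) + ... + f(xₙ)]

x_0 = 0.0000, f(x_0) = 1.000000, coefficient = 1
x_1 = 0.4375, f(x_1) = 1.548830, coefficient = 2
x_2 = 0.8750, f(x_2) = 2.398875, coefficient = 2
x_3 = 1.3125, f(x_3) = 3.715451, coefficient = 2
x_4 = 1.7500, f(x_4) = 5.754603, coefficient = 1

I ≈ (0.437500/2) × 22.080915 = 4.830200
Exact value: 4.754603
Error: 0.075598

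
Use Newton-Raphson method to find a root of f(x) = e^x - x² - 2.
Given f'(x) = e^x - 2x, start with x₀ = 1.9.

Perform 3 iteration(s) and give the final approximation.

f(x) = e^x - x² - 2
f'(x) = e^x - 2x
x₀ = 1.9

Newton-Raphson formula: x_{n+1} = x_n - f(x_n)/f'(x_n)

Iteration 1:
  f(1.900000) = 1.075894
  f'(1.900000) = 2.885894
  x_1 = 1.900000 - 1.075894/2.885894 = 1.527189
Iteration 2:
  f(1.527189) = 0.272906
  f'(1.527189) = 1.550834
  x_2 = 1.527189 - 0.272906/1.550834 = 1.351215
Iteration 3:
  f(1.351215) = 0.036333
  f'(1.351215) = 1.159684
  x_3 = 1.351215 - 0.036333/1.159684 = 1.319885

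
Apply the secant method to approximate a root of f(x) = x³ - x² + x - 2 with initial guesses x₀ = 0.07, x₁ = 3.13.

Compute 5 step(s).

f(x) = x³ - x² + x - 2
x₀ = 0.07, x₁ = 3.13

Secant formula: x_{n+1} = x_n - f(x_n)(x_n - x_{n-1})/(f(x_n) - f(x_{n-1}))

Iteration 1:
  f(0.070000) = -1.934557
  f(3.130000) = 21.997397
  x_2 = 3.130000 - 21.997397×(3.130000 - 0.070000)/(21.997397 - (-1.934557))
       = 0.317357
Iteration 2:
  f(3.130000) = 21.997397
  f(0.317357) = -1.751395
  x_3 = 0.317357 - (-1.751395)×(0.317357 - 3.130000)/(-1.751395 - 21.997397)
       = 0.524781
Iteration 3:
  f(0.317357) = -1.751395
  f(0.524781) = -1.606092
  x_4 = 0.524781 - (-1.606092)×(0.524781 - 0.317357)/(-1.606092 - (-1.751395))
       = 2.817510
Iteration 4:
  f(0.524781) = -1.606092
  f(2.817510) = 15.245567
  x_5 = 2.817510 - 15.245567×(2.817510 - 0.524781)/(15.245567 - (-1.606092))
       = 0.743295
Iteration 5:
  f(2.817510) = 15.245567
  f(0.743295) = -1.398531
  x_6 = 0.743295 - (-1.398531)×(0.743295 - 2.817510)/(-1.398531 - 15.245567)
       = 0.917582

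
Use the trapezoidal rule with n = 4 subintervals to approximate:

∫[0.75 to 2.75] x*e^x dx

f(x) = x*e^x
a = 0.75, b = 2.75, n = 4
h = (b - a)/n = 0.500000

Trapezoidal rule: (h/2)[f(x₀) + 2f(x₁) + 2f(x₂) + ... + f(xₙ)]

x_0 = 0.7500, f(x_0) = 1.587750, coefficient = 1
x_1 = 1.2500, f(x_1) = 4.362929, coefficient = 2
x_2 = 1.7500, f(x_2) = 10.070555, coefficient = 2
x_3 = 2.2500, f(x_3) = 21.347406, coefficient = 2
x_4 = 2.7500, f(x_4) = 43.017238, coefficient = 1

I ≈ (0.500000/2) × 116.166766 = 29.041691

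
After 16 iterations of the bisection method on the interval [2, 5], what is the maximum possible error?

Bisection error bound: |error| ≤ (b-a)/2^n
|error| ≤ (5 - 2)/2^16 = 3/2^16
|error| ≤ 0.0000457764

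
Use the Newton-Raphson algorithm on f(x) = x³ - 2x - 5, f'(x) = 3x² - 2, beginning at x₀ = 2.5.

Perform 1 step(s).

f(x) = x³ - 2x - 5
f'(x) = 3x² - 2
x₀ = 2.5

Newton-Raphson formula: x_{n+1} = x_n - f(x_n)/f'(x_n)

Iteration 1:
  f(2.500000) = 5.625000
  f'(2.500000) = 16.750000
  x_1 = 2.500000 - 5.625000/16.750000 = 2.164179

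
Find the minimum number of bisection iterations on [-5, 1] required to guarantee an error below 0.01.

We need (b-a)/2^n ≤ 0.01
(1 - (-5))/2^n ≤ 0.01
6/2^n ≤ 0.01
2^n ≥ 600
n ≥ log₂(600) = 9.23
n ≥ 10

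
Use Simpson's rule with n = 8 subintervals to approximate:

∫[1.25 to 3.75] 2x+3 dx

f(x) = 2x+3
a = 1.25, b = 3.75, n = 8
h = (b - a)/n = 0.312500

Simpson's rule: (h/3)[f(x₀) + 4f(x₁) + 2f(x₂) + ... + f(xₙ)]

x_0 = 1.2500, f(x_0) = 5.500000, coefficient = 1
x_1 = 1.5625, f(x_1) = 6.125000, coefficient = 4
x_2 = 1.8750, f(x_2) = 6.750000, coefficient = 2
x_3 = 2.1875, f(x_3) = 7.375000, coefficient = 4
x_4 = 2.5000, f(x_4) = 8.000000, coefficient = 2
x_5 = 2.8125, f(x_5) = 8.625000, coefficient = 4
x_6 = 3.1250, f(x_6) = 9.250000, coefficient = 2
x_7 = 3.4375, f(x_7) = 9.875000, coefficient = 4
x_8 = 3.7500, f(x_8) = 10.500000, coefficient = 1

I ≈ (0.312500/3) × 192.000000 = 20.000000
Exact value: 20.000000
Error: 0.000000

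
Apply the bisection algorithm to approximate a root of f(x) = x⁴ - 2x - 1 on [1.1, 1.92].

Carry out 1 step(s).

f(x) = x⁴ - 2x - 1
Initial interval: [1.1, 1.92]

Iteration 1:
  c_1 = (1.100000 + 1.920000)/2 = 1.510000
  f(c_1) = f(1.510000) = 1.178856
  f(a) × f(c) < 0, new interval: [1.100000, 1.510000]

After 1 iteration(s), the approximation is c_1 = 1.510000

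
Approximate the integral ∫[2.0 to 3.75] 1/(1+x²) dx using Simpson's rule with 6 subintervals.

f(x) = 1/(1+x²)
a = 2.0, b = 3.75, n = 6
h = (b - a)/n = 0.291667

Simpson's rule: (h/3)[f(x₀) + 4f(x₁) + 2f(x₂) + ... + f(xₙ)]

x_0 = 2.0000, f(x_0) = 0.200000, coefficient = 1
x_1 = 2.2917, f(x_1) = 0.159956, coefficient = 4
x_2 = 2.5833, f(x_2) = 0.130317, coefficient = 2
x_3 = 2.8750, f(x_3) = 0.107926, coefficient = 4
x_4 = 3.1667, f(x_4) = 0.090680, coefficient = 2
x_5 = 3.4583, f(x_5) = 0.077160, coefficient = 4
x_6 = 3.7500, f(x_6) = 0.066390, coefficient = 1

I ≈ (0.291667/3) × 2.088550 = 0.203053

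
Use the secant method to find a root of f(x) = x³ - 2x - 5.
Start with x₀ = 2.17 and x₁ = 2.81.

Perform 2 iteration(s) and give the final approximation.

f(x) = x³ - 2x - 5
x₀ = 2.17, x₁ = 2.81

Secant formula: x_{n+1} = x_n - f(x_n)(x_n - x_{n-1})/(f(x_n) - f(x_{n-1}))

Iteration 1:
  f(2.170000) = 0.878313
  f(2.810000) = 11.568041
  x_2 = 2.810000 - 11.568041×(2.810000 - 2.170000)/(11.568041 - 0.878313)
       = 2.117415
Iteration 2:
  f(2.810000) = 11.568041
  f(2.117415) = 0.258485
  x_3 = 2.117415 - 0.258485×(2.117415 - 2.810000)/(0.258485 - 11.568041)
       = 2.101586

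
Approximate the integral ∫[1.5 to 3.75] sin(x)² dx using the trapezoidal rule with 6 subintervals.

f(x) = sin(x)²
a = 1.5, b = 3.75, n = 6
h = (b - a)/n = 0.375000

Trapezoidal rule: (h/2)[f(x₀) + 2f(x₁) + 2f(x₂) + ... + f(xₙ)]

x_0 = 1.5000, f(x_0) = 0.994996, coefficient = 1
x_1 = 1.8750, f(x_1) = 0.910280, coefficient = 2
x_2 = 2.2500, f(x_2) = 0.605398, coefficient = 2
x_3 = 2.6250, f(x_3) = 0.243957, coefficient = 2
x_4 = 3.0000, f(x_4) = 0.019915, coefficient = 2
x_5 = 3.3750, f(x_5) = 0.053497, coefficient = 2
x_6 = 3.7500, f(x_6) = 0.326682, coefficient = 1

I ≈ (0.375000/2) × 4.987772 = 0.935207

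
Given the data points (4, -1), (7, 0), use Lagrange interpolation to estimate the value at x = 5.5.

Lagrange interpolation formula:
P(x) = Σ yᵢ × Lᵢ(x)
where Lᵢ(x) = Π_{j≠i} (x - xⱼ)/(xᵢ - xⱼ)

L_0(5.5) = (5.5 - 7)/(4 - 7) = 0.500000
L_1(5.5) = (5.5 - 4)/(7 - 4) = 0.500000

P(5.5) = (-1)×L_0(5.5) + 0×L_1(5.5)
P(5.5) = -0.500000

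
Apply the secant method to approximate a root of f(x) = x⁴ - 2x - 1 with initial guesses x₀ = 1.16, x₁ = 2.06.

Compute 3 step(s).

f(x) = x⁴ - 2x - 1
x₀ = 1.16, x₁ = 2.06

Secant formula: x_{n+1} = x_n - f(x_n)(x_n - x_{n-1})/(f(x_n) - f(x_{n-1}))

Iteration 1:
  f(1.160000) = -1.509361
  f(2.060000) = 12.888141
  x_2 = 2.060000 - 12.888141×(2.060000 - 1.160000)/(12.888141 - (-1.509361))
       = 1.254351
Iteration 2:
  f(2.060000) = 12.888141
  f(1.254351) = -1.033123
  x_3 = 1.254351 - (-1.033123)×(1.254351 - 2.060000)/(-1.033123 - 12.888141)
       = 1.314140
Iteration 3:
  f(1.254351) = -1.033123
  f(1.314140) = -0.645875
  x_4 = 1.314140 - (-0.645875)×(1.314140 - 1.254351)/(-0.645875 - (-1.033123))
       = 1.413859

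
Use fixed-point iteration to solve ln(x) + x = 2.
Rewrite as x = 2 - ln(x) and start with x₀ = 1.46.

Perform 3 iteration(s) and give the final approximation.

Equation: ln(x) + x = 2
Fixed-point form: x = 2 - ln(x)
x₀ = 1.46

x_1 = g(1.460000) = 1.621564
x_2 = g(1.621564) = 1.516609
x_3 = g(1.516609) = 1.583523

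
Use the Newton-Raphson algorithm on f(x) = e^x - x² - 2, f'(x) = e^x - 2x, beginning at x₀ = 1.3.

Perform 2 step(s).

f(x) = e^x - x² - 2
f'(x) = e^x - 2x
x₀ = 1.3

Newton-Raphson formula: x_{n+1} = x_n - f(x_n)/f'(x_n)

Iteration 1:
  f(1.300000) = -0.020703
  f'(1.300000) = 1.069297
  x_1 = 1.300000 - (-0.020703)/1.069297 = 1.319362
Iteration 2:
  f(1.319362) = 0.000317
  f'(1.319362) = 1.102309
  x_2 = 1.319362 - 0.000317/1.102309 = 1.319074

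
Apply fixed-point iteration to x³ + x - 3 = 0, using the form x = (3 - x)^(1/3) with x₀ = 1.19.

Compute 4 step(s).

Equation: x³ + x - 3 = 0
Fixed-point form: x = (3 - x)^(1/3)
x₀ = 1.19

x_1 = g(1.190000) = 1.218689
x_2 = g(1.218689) = 1.212216
x_3 = g(1.212216) = 1.213682
x_4 = g(1.213682) = 1.213350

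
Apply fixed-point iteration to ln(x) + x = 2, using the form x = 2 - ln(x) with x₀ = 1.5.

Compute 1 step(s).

Equation: ln(x) + x = 2
Fixed-point form: x = 2 - ln(x)
x₀ = 1.5

x_1 = g(1.500000) = 1.594535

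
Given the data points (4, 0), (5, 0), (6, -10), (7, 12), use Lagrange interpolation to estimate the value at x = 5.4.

Lagrange interpolation formula:
P(x) = Σ yᵢ × Lᵢ(x)
where Lᵢ(x) = Π_{j≠i} (x - xⱼ)/(xᵢ - xⱼ)

L_0(5.4) = (5.4 - 5)/(4 - 5) × (5.4 - 6)/(4 - 6) × (5.4 - 7)/(4 - 7) = -0.064000
L_1(5.4) = (5.4 - 4)/(5 - 4) × (5.4 - 6)/(5 - 6) × (5.4 - 7)/(5 - 7) = 0.672000
L_2(5.4) = (5.4 - 4)/(6 - 4) × (5.4 - 5)/(6 - 5) × (5.4 - 7)/(6 - 7) = 0.448000
L_3(5.4) = (5.4 - 4)/(7 - 4) × (5.4 - 5)/(7 - 5) × (5.4 - 6)/(7 - 6) = -0.056000

P(5.4) = 0×L_0(5.4) + 0×L_1(5.4) + (-10)×L_2(5.4) + 12×L_3(5.4)
P(5.4) = -5.152000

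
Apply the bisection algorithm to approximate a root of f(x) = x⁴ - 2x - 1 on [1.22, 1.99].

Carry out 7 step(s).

f(x) = x⁴ - 2x - 1
Initial interval: [1.22, 1.99]

Iteration 1:
  c_1 = (1.220000 + 1.990000)/2 = 1.605000
  f(c_1) = f(1.605000) = 2.425905
  f(a) × f(c) < 0, new interval: [1.220000, 1.605000]
Iteration 2:
  c_2 = (1.220000 + 1.605000)/2 = 1.412500
  f(c_2) = f(1.412500) = 0.155648
  f(a) × f(c) < 0, new interval: [1.220000, 1.412500]
Iteration 3:
  c_3 = (1.220000 + 1.412500)/2 = 1.316250
  f(c_3) = f(1.316250) = -0.630895
  f(a) × f(c) ≥ 0, new interval: [1.316250, 1.412500]
Iteration 4:
  c_4 = (1.316250 + 1.412500)/2 = 1.364375
  f(c_4) = f(1.364375) = -0.263496
  f(a) × f(c) ≥ 0, new interval: [1.364375, 1.412500]
Iteration 5:
  c_5 = (1.364375 + 1.412500)/2 = 1.388438
  f(c_5) = f(1.388438) = -0.060621
  f(a) × f(c) ≥ 0, new interval: [1.388438, 1.412500]
Iteration 6:
  c_6 = (1.388438 + 1.412500)/2 = 1.400469
  f(c_6) = f(1.400469) = 0.045810
  f(a) × f(c) < 0, new interval: [1.388438, 1.400469]
Iteration 7:
  c_7 = (1.388438 + 1.400469)/2 = 1.394453
  f(c_7) = f(1.394453) = -0.007828
  f(a) × f(c) ≥ 0, new interval: [1.394453, 1.400469]

After 7 iteration(s), the approximation is c_7 = 1.394453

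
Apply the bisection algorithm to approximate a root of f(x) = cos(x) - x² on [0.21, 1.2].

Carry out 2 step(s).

f(x) = cos(x) - x²
Initial interval: [0.21, 1.2]

Iteration 1:
  c_1 = (0.210000 + 1.200000)/2 = 0.705000
  f(c_1) = f(0.705000) = 0.264587
  f(a) × f(c) ≥ 0, new interval: [0.705000, 1.200000]
Iteration 2:
  c_2 = (0.705000 + 1.200000)/2 = 0.952500
  f(c_2) = f(0.952500) = -0.327609
  f(a) × f(c) < 0, new interval: [0.705000, 0.952500]

After 2 iteration(s), the approximation is c_2 = 0.952500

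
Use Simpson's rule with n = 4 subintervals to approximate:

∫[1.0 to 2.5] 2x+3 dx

f(x) = 2x+3
a = 1.0, b = 2.5, n = 4
h = (b - a)/n = 0.375000

Simpson's rule: (h/3)[f(x₀) + 4f(x₁) + 2f(x₂) + ... + f(xₙ)]

x_0 = 1.0000, f(x_0) = 5.000000, coefficient = 1
x_1 = 1.3750, f(x_1) = 5.750000, coefficient = 4
x_2 = 1.7500, f(x_2) = 6.500000, coefficient = 2
x_3 = 2.1250, f(x_3) = 7.250000, coefficient = 4
x_4 = 2.5000, f(x_4) = 8.000000, coefficient = 1

I ≈ (0.375000/3) × 78.000000 = 9.750000
Exact value: 9.750000
Error: 0.000000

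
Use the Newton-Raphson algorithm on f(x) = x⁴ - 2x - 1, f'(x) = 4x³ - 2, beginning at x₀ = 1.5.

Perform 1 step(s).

f(x) = x⁴ - 2x - 1
f'(x) = 4x³ - 2
x₀ = 1.5

Newton-Raphson formula: x_{n+1} = x_n - f(x_n)/f'(x_n)

Iteration 1:
  f(1.500000) = 1.062500
  f'(1.500000) = 11.500000
  x_1 = 1.500000 - 1.062500/11.500000 = 1.407609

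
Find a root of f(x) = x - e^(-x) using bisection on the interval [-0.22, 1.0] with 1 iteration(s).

f(x) = x - e^(-x)
Initial interval: [-0.22, 1.0]

Iteration 1:
  c_1 = (-0.220000 + 1.000000)/2 = 0.390000
  f(c_1) = f(0.390000) = -0.287057
  f(a) × f(c) ≥ 0, new interval: [0.390000, 1.000000]

After 1 iteration(s), the approximation is c_1 = 0.390000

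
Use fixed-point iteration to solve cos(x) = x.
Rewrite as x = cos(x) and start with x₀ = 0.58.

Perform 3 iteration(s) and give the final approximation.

Equation: cos(x) = x
Fixed-point form: x = cos(x)
x₀ = 0.58

x_1 = g(0.580000) = 0.836463
x_2 = g(0.836463) = 0.670093
x_3 = g(0.670093) = 0.783764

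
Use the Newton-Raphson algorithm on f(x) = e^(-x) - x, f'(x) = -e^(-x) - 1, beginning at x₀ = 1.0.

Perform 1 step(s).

f(x) = e^(-x) - x
f'(x) = -e^(-x) - 1
x₀ = 1.0

Newton-Raphson formula: x_{n+1} = x_n - f(x_n)/f'(x_n)

Iteration 1:
  f(1.000000) = -0.632121
  f'(1.000000) = -1.367879
  x_1 = 1.000000 - (-0.632121)/(-1.367879) = 0.537883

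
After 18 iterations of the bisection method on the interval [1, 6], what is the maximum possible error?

Bisection error bound: |error| ≤ (b-a)/2^n
|error| ≤ (6 - 1)/2^18 = 5/2^18
|error| ≤ 0.0000190735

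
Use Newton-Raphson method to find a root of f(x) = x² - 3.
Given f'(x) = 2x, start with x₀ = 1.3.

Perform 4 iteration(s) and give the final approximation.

f(x) = x² - 3
f'(x) = 2x
x₀ = 1.3

Newton-Raphson formula: x_{n+1} = x_n - f(x_n)/f'(x_n)

Iteration 1:
  f(1.300000) = -1.310000
  f'(1.300000) = 2.600000
  x_1 = 1.300000 - (-1.310000)/2.600000 = 1.803846
Iteration 2:
  f(1.803846) = 0.253861
  f'(1.803846) = 3.607692
  x_2 = 1.803846 - 0.253861/3.607692 = 1.733480
Iteration 3:
  f(1.733480) = 0.004951
  f'(1.733480) = 3.466959
  x_3 = 1.733480 - 0.004951/3.466959 = 1.732051
Iteration 4:
  f(1.732051) = 0.000002
  f'(1.732051) = 3.464103
  x_4 = 1.732051 - 0.000002/3.464103 = 1.732051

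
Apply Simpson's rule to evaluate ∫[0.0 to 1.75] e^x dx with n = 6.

f(x) = e^x
a = 0.0, b = 1.75, n = 6
h = (b - a)/n = 0.291667

Simpson's rule: (h/3)[f(x₀) + 4f(x₁) + 2f(x₂) + ... + f(xₙ)]

x_0 = 0.0000, f(x_0) = 1.000000, coefficient = 1
x_1 = 0.2917, f(x_1) = 1.338657, coefficient = 4
x_2 = 0.5833, f(x_2) = 1.792002, coefficient = 2
x_3 = 0.8750, f(x_3) = 2.398875, coefficient = 4
x_4 = 1.1667, f(x_4) = 3.211271, coefficient = 2
x_5 = 1.4583, f(x_5) = 4.298789, coefficient = 4
x_6 = 1.7500, f(x_6) = 5.754603, coefficient = 1

I ≈ (0.291667/3) × 48.906431 = 4.754792
Exact value: 4.754603
Error: 0.000189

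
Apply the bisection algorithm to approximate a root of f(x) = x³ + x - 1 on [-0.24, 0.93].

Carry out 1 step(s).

f(x) = x³ + x - 1
Initial interval: [-0.24, 0.93]

Iteration 1:
  c_1 = (-0.240000 + 0.930000)/2 = 0.345000
  f(c_1) = f(0.345000) = -0.613936
  f(a) × f(c) ≥ 0, new interval: [0.345000, 0.930000]

After 1 iteration(s), the approximation is c_1 = 0.345000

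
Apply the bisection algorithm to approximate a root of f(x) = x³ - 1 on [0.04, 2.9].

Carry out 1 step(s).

f(x) = x³ - 1
Initial interval: [0.04, 2.9]

Iteration 1:
  c_1 = (0.040000 + 2.900000)/2 = 1.470000
  f(c_1) = f(1.470000) = 2.176523
  f(a) × f(c) < 0, new interval: [0.040000, 1.470000]

After 1 iteration(s), the approximation is c_1 = 1.470000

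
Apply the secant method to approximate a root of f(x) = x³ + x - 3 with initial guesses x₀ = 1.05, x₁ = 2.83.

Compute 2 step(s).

f(x) = x³ + x - 3
x₀ = 1.05, x₁ = 2.83

Secant formula: x_{n+1} = x_n - f(x_n)(x_n - x_{n-1})/(f(x_n) - f(x_{n-1}))

Iteration 1:
  f(1.050000) = -0.792375
  f(2.830000) = 22.495187
  x_2 = 2.830000 - 22.495187×(2.830000 - 1.050000)/(22.495187 - (-0.792375))
       = 1.110566
Iteration 2:
  f(2.830000) = 22.495187
  f(1.110566) = -0.519711
  x_3 = 1.110566 - (-0.519711)×(1.110566 - 2.830000)/(-0.519711 - 22.495187)
       = 1.149393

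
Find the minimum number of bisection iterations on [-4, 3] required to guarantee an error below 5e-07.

We need (b-a)/2^n ≤ 5e-07
(3 - (-4))/2^n ≤ 5e-07
7/2^n ≤ 5e-07
2^n ≥ 14000000
n ≥ log₂(14000000) = 23.74
n ≥ 24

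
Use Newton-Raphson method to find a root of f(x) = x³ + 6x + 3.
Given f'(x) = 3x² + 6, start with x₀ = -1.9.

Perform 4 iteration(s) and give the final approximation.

f(x) = x³ + 6x + 3
f'(x) = 3x² + 6
x₀ = -1.9

Newton-Raphson formula: x_{n+1} = x_n - f(x_n)/f'(x_n)

Iteration 1:
  f(-1.900000) = -15.259000
  f'(-1.900000) = 16.830000
  x_1 = -1.900000 - (-15.259000)/16.830000 = -0.993345
Iteration 2:
  f(-0.993345) = -3.940240
  f'(-0.993345) = 8.960204
  x_2 = -0.993345 - (-3.940240)/8.960204 = -0.553596
Iteration 3:
  f(-0.553596) = -0.491238
  f'(-0.553596) = 6.919407
  x_3 = -0.553596 - (-0.491238)/6.919407 = -0.482602
Iteration 4:
  f(-0.482602) = -0.008013
  f'(-0.482602) = 6.698714
  x_4 = -0.482602 - (-0.008013)/6.698714 = -0.481406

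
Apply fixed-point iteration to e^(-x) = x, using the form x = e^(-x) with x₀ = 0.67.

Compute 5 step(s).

Equation: e^(-x) = x
Fixed-point form: x = e^(-x)
x₀ = 0.67

x_1 = g(0.670000) = 0.511709
x_2 = g(0.511709) = 0.599470
x_3 = g(0.599470) = 0.549102
x_4 = g(0.549102) = 0.577468
x_5 = g(0.577468) = 0.561318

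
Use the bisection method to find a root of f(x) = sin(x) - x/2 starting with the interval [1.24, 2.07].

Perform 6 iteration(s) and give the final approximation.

f(x) = sin(x) - x/2
Initial interval: [1.24, 2.07]

Iteration 1:
  c_1 = (1.240000 + 2.070000)/2 = 1.655000
  f(c_1) = f(1.655000) = 0.168957
  f(a) × f(c) ≥ 0, new interval: [1.655000, 2.070000]
Iteration 2:
  c_2 = (1.655000 + 2.070000)/2 = 1.862500
  f(c_2) = f(1.862500) = 0.026505
  f(a) × f(c) ≥ 0, new interval: [1.862500, 2.070000]
Iteration 3:
  c_3 = (1.862500 + 2.070000)/2 = 1.966250
  f(c_3) = f(1.966250) = -0.060303
  f(a) × f(c) < 0, new interval: [1.862500, 1.966250]
Iteration 4:
  c_4 = (1.862500 + 1.966250)/2 = 1.914375
  f(c_4) = f(1.914375) = -0.015632
  f(a) × f(c) < 0, new interval: [1.862500, 1.914375]
Iteration 5:
  c_5 = (1.862500 + 1.914375)/2 = 1.888437
  f(c_5) = f(1.888437) = 0.005756
  f(a) × f(c) ≥ 0, new interval: [1.888437, 1.914375]
Iteration 6:
  c_6 = (1.888437 + 1.914375)/2 = 1.901406
  f(c_6) = f(1.901406) = -0.004859
  f(a) × f(c) < 0, new interval: [1.888437, 1.901406]

After 6 iteration(s), the approximation is c_6 = 1.901406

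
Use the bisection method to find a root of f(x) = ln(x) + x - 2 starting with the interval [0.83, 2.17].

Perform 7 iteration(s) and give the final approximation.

f(x) = ln(x) + x - 2
Initial interval: [0.83, 2.17]

Iteration 1:
  c_1 = (0.830000 + 2.170000)/2 = 1.500000
  f(c_1) = f(1.500000) = -0.094535
  f(a) × f(c) ≥ 0, new interval: [1.500000, 2.170000]
Iteration 2:
  c_2 = (1.500000 + 2.170000)/2 = 1.835000
  f(c_2) = f(1.835000) = 0.442044
  f(a) × f(c) < 0, new interval: [1.500000, 1.835000]
Iteration 3:
  c_3 = (1.500000 + 1.835000)/2 = 1.667500
  f(c_3) = f(1.667500) = 0.178825
  f(a) × f(c) < 0, new interval: [1.500000, 1.667500]
Iteration 4:
  c_4 = (1.500000 + 1.667500)/2 = 1.583750
  f(c_4) = f(1.583750) = 0.043545
  f(a) × f(c) < 0, new interval: [1.500000, 1.583750]
Iteration 5:
  c_5 = (1.500000 + 1.583750)/2 = 1.541875
  f(c_5) = f(1.541875) = -0.025126
  f(a) × f(c) ≥ 0, new interval: [1.541875, 1.583750]
Iteration 6:
  c_6 = (1.541875 + 1.583750)/2 = 1.562813
  f(c_6) = f(1.562813) = 0.009300
  f(a) × f(c) < 0, new interval: [1.541875, 1.562813]
Iteration 7:
  c_7 = (1.541875 + 1.562813)/2 = 1.552344
  f(c_7) = f(1.552344) = -0.007890
  f(a) × f(c) ≥ 0, new interval: [1.552344, 1.562813]

After 7 iteration(s), the approximation is c_7 = 1.552344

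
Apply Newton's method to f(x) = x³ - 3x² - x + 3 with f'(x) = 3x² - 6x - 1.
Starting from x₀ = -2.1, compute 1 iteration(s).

f(x) = x³ - 3x² - x + 3
f'(x) = 3x² - 6x - 1
x₀ = -2.1

Newton-Raphson formula: x_{n+1} = x_n - f(x_n)/f'(x_n)

Iteration 1:
  f(-2.100000) = -17.391000
  f'(-2.100000) = 24.830000
  x_1 = -2.100000 - (-17.391000)/24.830000 = -1.399597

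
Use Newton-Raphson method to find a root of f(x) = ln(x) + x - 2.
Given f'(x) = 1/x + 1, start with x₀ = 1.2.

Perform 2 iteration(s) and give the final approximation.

f(x) = ln(x) + x - 2
f'(x) = 1/x + 1
x₀ = 1.2

Newton-Raphson formula: x_{n+1} = x_n - f(x_n)/f'(x_n)

Iteration 1:
  f(1.200000) = -0.617678
  f'(1.200000) = 1.833333
  x_1 = 1.200000 - (-0.617678)/1.833333 = 1.536916
Iteration 2:
  f(1.536916) = -0.033307
  f'(1.536916) = 1.650654
  x_2 = 1.536916 - (-0.033307)/1.650654 = 1.557094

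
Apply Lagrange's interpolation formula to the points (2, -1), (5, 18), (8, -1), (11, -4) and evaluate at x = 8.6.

Lagrange interpolation formula:
P(x) = Σ yᵢ × Lᵢ(x)
where Lᵢ(x) = Π_{j≠i} (x - xⱼ)/(xᵢ - xⱼ)

L_0(8.6) = (8.6 - 5)/(2 - 5) × (8.6 - 8)/(2 - 8) × (8.6 - 11)/(2 - 11) = 0.032000
L_1(8.6) = (8.6 - 2)/(5 - 2) × (8.6 - 8)/(5 - 8) × (8.6 - 11)/(5 - 11) = -0.176000
L_2(8.6) = (8.6 - 2)/(8 - 2) × (8.6 - 5)/(8 - 5) × (8.6 - 11)/(8 - 11) = 1.056000
L_3(8.6) = (8.6 - 2)/(11 - 2) × (8.6 - 5)/(11 - 5) × (8.6 - 8)/(11 - 8) = 0.088000

P(8.6) = (-1)×L_0(8.6) + 18×L_1(8.6) + (-1)×L_2(8.6) + (-4)×L_3(8.6)
P(8.6) = -4.608000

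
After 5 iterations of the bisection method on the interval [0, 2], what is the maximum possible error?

Bisection error bound: |error| ≤ (b-a)/2^n
|error| ≤ (2 - 0)/2^5 = 2/2^5
|error| ≤ 0.0625000000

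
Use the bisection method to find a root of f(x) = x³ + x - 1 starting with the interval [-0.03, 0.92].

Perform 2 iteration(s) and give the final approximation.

f(x) = x³ + x - 1
Initial interval: [-0.03, 0.92]

Iteration 1:
  c_1 = (-0.030000 + 0.920000)/2 = 0.445000
  f(c_1) = f(0.445000) = -0.466879
  f(a) × f(c) ≥ 0, new interval: [0.445000, 0.920000]
Iteration 2:
  c_2 = (0.445000 + 0.920000)/2 = 0.682500
  f(c_2) = f(0.682500) = 0.000413
  f(a) × f(c) < 0, new interval: [0.445000, 0.682500]

After 2 iteration(s), the approximation is c_2 = 0.682500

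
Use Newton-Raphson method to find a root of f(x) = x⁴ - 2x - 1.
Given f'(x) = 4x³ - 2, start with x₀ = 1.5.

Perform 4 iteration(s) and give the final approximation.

f(x) = x⁴ - 2x - 1
f'(x) = 4x³ - 2
x₀ = 1.5

Newton-Raphson formula: x_{n+1} = x_n - f(x_n)/f'(x_n)

Iteration 1:
  f(1.500000) = 1.062500
  f'(1.500000) = 11.500000
  x_1 = 1.500000 - 1.062500/11.500000 = 1.407609
Iteration 2:
  f(1.407609) = 0.110579
  f'(1.407609) = 9.155931
  x_2 = 1.407609 - 0.110579/9.155931 = 1.395531
Iteration 3:
  f(1.395531) = 0.001724
  f'(1.395531) = 8.871234
  x_3 = 1.395531 - 0.001724/8.871234 = 1.395337
Iteration 4:
  f(1.395337) = 0.000000
  f'(1.395337) = 8.866692
  x_4 = 1.395337 - 0.000000/8.866692 = 1.395337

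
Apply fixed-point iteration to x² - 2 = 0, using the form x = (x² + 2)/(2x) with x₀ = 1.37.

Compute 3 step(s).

Equation: x² - 2 = 0
Fixed-point form: x = (x² + 2)/(2x)
x₀ = 1.37

x_1 = g(1.370000) = 1.414927
x_2 = g(1.414927) = 1.414214
x_3 = g(1.414214) = 1.414214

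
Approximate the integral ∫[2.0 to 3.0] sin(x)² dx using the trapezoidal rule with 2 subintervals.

f(x) = sin(x)²
a = 2.0, b = 3.0, n = 2
h = (b - a)/n = 0.500000

Trapezoidal rule: (h/2)[f(x₀) + 2f(x₁) + 2f(x₂) + ... + f(xₙ)]

x_0 = 2.0000, f(x_0) = 0.826822, coefficient = 1
x_1 = 2.5000, f(x_1) = 0.358169, coefficient = 2
x_2 = 3.0000, f(x_2) = 0.019915, coefficient = 1

I ≈ (0.500000/2) × 1.563074 = 0.390769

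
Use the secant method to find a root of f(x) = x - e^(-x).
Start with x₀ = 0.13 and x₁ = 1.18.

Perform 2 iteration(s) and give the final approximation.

f(x) = x - e^(-x)
x₀ = 0.13, x₁ = 1.18

Secant formula: x_{n+1} = x_n - f(x_n)(x_n - x_{n-1})/(f(x_n) - f(x_{n-1}))

Iteration 1:
  f(0.130000) = -0.748095
  f(1.180000) = 0.872721
  x_2 = 1.180000 - 0.872721×(1.180000 - 0.130000)/(0.872721 - (-0.748095))
       = 0.614632
Iteration 2:
  f(1.180000) = 0.872721
  f(0.614632) = 0.073793
  x_3 = 0.614632 - 0.073793×(0.614632 - 1.180000)/(0.073793 - 0.872721)
       = 0.562412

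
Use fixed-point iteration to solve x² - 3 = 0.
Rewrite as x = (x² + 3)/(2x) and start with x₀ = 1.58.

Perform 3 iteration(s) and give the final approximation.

Equation: x² - 3 = 0
Fixed-point form: x = (x² + 3)/(2x)
x₀ = 1.58

x_1 = g(1.580000) = 1.739367
x_2 = g(1.739367) = 1.732066
x_3 = g(1.732066) = 1.732051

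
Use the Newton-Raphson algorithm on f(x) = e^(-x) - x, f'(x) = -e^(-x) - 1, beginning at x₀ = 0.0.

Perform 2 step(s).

f(x) = e^(-x) - x
f'(x) = -e^(-x) - 1
x₀ = 0.0

Newton-Raphson formula: x_{n+1} = x_n - f(x_n)/f'(x_n)

Iteration 1:
  f(0.000000) = 1.000000
  f'(0.000000) = -2.000000
  x_1 = 0.000000 - 1.000000/(-2.000000) = 0.500000
Iteration 2:
  f(0.500000) = 0.106531
  f'(0.500000) = -1.606531
  x_2 = 0.500000 - 0.106531/(-1.606531) = 0.566311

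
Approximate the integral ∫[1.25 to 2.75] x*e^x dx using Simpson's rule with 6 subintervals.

f(x) = x*e^x
a = 1.25, b = 2.75, n = 6
h = (b - a)/n = 0.250000

Simpson's rule: (h/3)[f(x₀) + 4f(x₁) + 2f(x₂) + ... + f(xₙ)]

x_0 = 1.2500, f(x_0) = 4.362929, coefficient = 1
x_1 = 1.5000, f(x_1) = 6.722534, coefficient = 4
x_2 = 1.7500, f(x_2) = 10.070555, coefficient = 2
x_3 = 2.0000, f(x_3) = 14.778112, coefficient = 4
x_4 = 2.2500, f(x_4) = 21.347406, coefficient = 2
x_5 = 2.5000, f(x_5) = 30.456235, coefficient = 4
x_6 = 2.7500, f(x_6) = 43.017238, coefficient = 1

I ≈ (0.250000/3) × 318.043610 = 26.503634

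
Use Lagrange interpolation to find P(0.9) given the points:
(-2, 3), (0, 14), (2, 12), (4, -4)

Lagrange interpolation formula:
P(x) = Σ yᵢ × Lᵢ(x)
where Lᵢ(x) = Π_{j≠i} (x - xⱼ)/(xᵢ - xⱼ)

L_0(0.9) = (0.9 - 0)/(-2 - 0) × (0.9 - 2)/(-2 - 2) × (0.9 - 4)/(-2 - 4) = -0.063938
L_1(0.9) = (0.9 - (-2))/(0 - (-2)) × (0.9 - 2)/(0 - 2) × (0.9 - 4)/(0 - 4) = 0.618062
L_2(0.9) = (0.9 - (-2))/(2 - (-2)) × (0.9 - 0)/(2 - 0) × (0.9 - 4)/(2 - 4) = 0.505687
L_3(0.9) = (0.9 - (-2))/(4 - (-2)) × (0.9 - 0)/(4 - 0) × (0.9 - 2)/(4 - 2) = -0.059813

P(0.9) = 3×L_0(0.9) + 14×L_1(0.9) + 12×L_2(0.9) + (-4)×L_3(0.9)
P(0.9) = 14.768562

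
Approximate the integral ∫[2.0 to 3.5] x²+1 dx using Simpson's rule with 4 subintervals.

f(x) = x²+1
a = 2.0, b = 3.5, n = 4
h = (b - a)/n = 0.375000

Simpson's rule: (h/3)[f(x₀) + 4f(x₁) + 2f(x₂) + ... + f(xₙ)]

x_0 = 2.0000, f(x_0) = 5.000000, coefficient = 1
x_1 = 2.3750, f(x_1) = 6.640625, coefficient = 4
x_2 = 2.7500, f(x_2) = 8.562500, coefficient = 2
x_3 = 3.1250, f(x_3) = 10.765625, coefficient = 4
x_4 = 3.5000, f(x_4) = 13.250000, coefficient = 1

I ≈ (0.375000/3) × 105.000000 = 13.125000
Exact value: 13.125000
Error: 0.000000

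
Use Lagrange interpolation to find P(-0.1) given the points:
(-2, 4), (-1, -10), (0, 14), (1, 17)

Lagrange interpolation formula:
P(x) = Σ yᵢ × Lᵢ(x)
where Lᵢ(x) = Π_{j≠i} (x - xⱼ)/(xᵢ - xⱼ)

L_0(-0.1) = (-0.1 - (-1))/(-2 - (-1)) × (-0.1 - 0)/(-2 - 0) × (-0.1 - 1)/(-2 - 1) = -0.016500
L_1(-0.1) = (-0.1 - (-2))/(-1 - (-2)) × (-0.1 - 0)/(-1 - 0) × (-0.1 - 1)/(-1 - 1) = 0.104500
L_2(-0.1) = (-0.1 - (-2))/(0 - (-2)) × (-0.1 - (-1))/(0 - (-1)) × (-0.1 - 1)/(0 - 1) = 0.940500
L_3(-0.1) = (-0.1 - (-2))/(1 - (-2)) × (-0.1 - (-1))/(1 - (-1)) × (-0.1 - 0)/(1 - 0) = -0.028500

P(-0.1) = 4×L_0(-0.1) + (-10)×L_1(-0.1) + 14×L_2(-0.1) + 17×L_3(-0.1)
P(-0.1) = 11.571500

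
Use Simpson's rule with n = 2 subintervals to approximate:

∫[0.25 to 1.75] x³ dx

f(x) = x³
a = 0.25, b = 1.75, n = 2
h = (b - a)/n = 0.750000

Simpson's rule: (h/3)[f(x₀) + 4f(x₁) + 2f(x₂) + ... + f(xₙ)]

x_0 = 0.2500, f(x_0) = 0.015625, coefficient = 1
x_1 = 1.0000, f(x_1) = 1.000000, coefficient = 4
x_2 = 1.7500, f(x_2) = 5.359375, coefficient = 1

I ≈ (0.750000/3) × 9.375000 = 2.343750
Exact value: 2.343750
Error: 0.000000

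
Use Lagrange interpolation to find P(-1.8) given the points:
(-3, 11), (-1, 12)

Lagrange interpolation formula:
P(x) = Σ yᵢ × Lᵢ(x)
where Lᵢ(x) = Π_{j≠i} (x - xⱼ)/(xᵢ - xⱼ)

L_0(-1.8) = (-1.8 - (-1))/(-3 - (-1)) = 0.400000
L_1(-1.8) = (-1.8 - (-3))/(-1 - (-3)) = 0.600000

P(-1.8) = 11×L_0(-1.8) + 12×L_1(-1.8)
P(-1.8) = 11.600000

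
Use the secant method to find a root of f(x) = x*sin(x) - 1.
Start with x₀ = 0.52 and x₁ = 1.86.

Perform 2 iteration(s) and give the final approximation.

f(x) = x*sin(x) - 1
x₀ = 0.52, x₁ = 1.86

Secant formula: x_{n+1} = x_n - f(x_n)(x_n - x_{n-1})/(f(x_n) - f(x_{n-1}))

Iteration 1:
  f(0.520000) = -0.741622
  f(1.860000) = 0.782757
  x_2 = 1.860000 - 0.782757×(1.860000 - 0.520000)/(0.782757 - (-0.741622))
       = 1.171921
Iteration 2:
  f(1.860000) = 0.782757
  f(1.171921) = 0.079923
  x_3 = 1.171921 - 0.079923×(1.171921 - 1.860000)/(0.079923 - 0.782757)
       = 1.093676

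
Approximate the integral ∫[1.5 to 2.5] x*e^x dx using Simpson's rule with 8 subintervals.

f(x) = x*e^x
a = 1.5, b = 2.5, n = 8
h = (b - a)/n = 0.125000

Simpson's rule: (h/3)[f(x₀) + 4f(x₁) + 2f(x₂) + ... + f(xₙ)]

x_0 = 1.5000, f(x_0) = 6.722534, coefficient = 1
x_1 = 1.6250, f(x_1) = 8.252431, coefficient = 4
x_2 = 1.7500, f(x_2) = 10.070555, coefficient = 2
x_3 = 1.8750, f(x_3) = 12.226536, coefficient = 4
x_4 = 2.0000, f(x_4) = 14.778112, coefficient = 2
x_5 = 2.1250, f(x_5) = 17.792407, coefficient = 4
x_6 = 2.2500, f(x_6) = 21.347406, coefficient = 2
x_7 = 2.3750, f(x_7) = 25.533656, coefficient = 4
x_8 = 2.5000, f(x_8) = 30.456235, coefficient = 1

I ≈ (0.125000/3) × 384.791035 = 16.032960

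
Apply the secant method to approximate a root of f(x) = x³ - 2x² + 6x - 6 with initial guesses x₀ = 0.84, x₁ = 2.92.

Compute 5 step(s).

f(x) = x³ - 2x² + 6x - 6
x₀ = 0.84, x₁ = 2.92

Secant formula: x_{n+1} = x_n - f(x_n)(x_n - x_{n-1})/(f(x_n) - f(x_{n-1}))

Iteration 1:
  f(0.840000) = -1.778496
  f(2.920000) = 19.364288
  x_2 = 2.920000 - 19.364288×(2.920000 - 0.840000)/(19.364288 - (-1.778496))
       = 1.014966
Iteration 2:
  f(2.920000) = 19.364288
  f(1.014966) = -0.924942
  x_3 = 1.014966 - (-0.924942)×(1.014966 - 2.920000)/(-0.924942 - 19.364288)
       = 1.101813
Iteration 3:
  f(1.014966) = -0.924942
  f(1.101813) = -0.479516
  x_4 = 1.101813 - (-0.479516)×(1.101813 - 1.014966)/(-0.479516 - (-0.924942))
       = 1.195306
Iteration 4:
  f(1.101813) = -0.479516
  f(1.195306) = 0.022122
  x_5 = 1.195306 - 0.022122×(1.195306 - 1.101813)/(0.022122 - (-0.479516))
       = 1.191183
Iteration 5:
  f(1.195306) = 0.022122
  f(1.191183) = -0.000548
  x_6 = 1.191183 - (-0.000548)×(1.191183 - 1.195306)/(-0.000548 - 0.022122)
       = 1.191282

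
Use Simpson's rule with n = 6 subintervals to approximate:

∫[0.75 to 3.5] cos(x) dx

f(x) = cos(x)
a = 0.75, b = 3.5, n = 6
h = (b - a)/n = 0.458333

Simpson's rule: (h/3)[f(x₀) + 4f(x₁) + 2f(x₂) + ... + f(xₙ)]

x_0 = 0.7500, f(x_0) = 0.731689, coefficient = 1
x_1 = 1.2083, f(x_1) = 0.354578, coefficient = 4
x_2 = 1.6667, f(x_2) = -0.095724, coefficient = 2
x_3 = 2.1250, f(x_3) = -0.526266, coefficient = 4
x_4 = 2.5833, f(x_4) = -0.848178, coefficient = 2
x_5 = 3.0417, f(x_5) = -0.995012, coefficient = 4
x_6 = 3.5000, f(x_6) = -0.936457, coefficient = 1

I ≈ (0.458333/3) × -6.759370 = -1.032682
Exact value: -1.032422
Error: 0.000260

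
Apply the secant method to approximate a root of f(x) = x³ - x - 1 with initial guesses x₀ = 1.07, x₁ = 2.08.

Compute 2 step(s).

f(x) = x³ - x - 1
x₀ = 1.07, x₁ = 2.08

Secant formula: x_{n+1} = x_n - f(x_n)(x_n - x_{n-1})/(f(x_n) - f(x_{n-1}))

Iteration 1:
  f(1.070000) = -0.844957
  f(2.080000) = 5.918912
  x_2 = 2.080000 - 5.918912×(2.080000 - 1.070000)/(5.918912 - (-0.844957))
       = 1.196171
Iteration 2:
  f(2.080000) = 5.918912
  f(1.196171) = -0.484658
  x_3 = 1.196171 - (-0.484658)×(1.196171 - 2.080000)/(-0.484658 - 5.918912)
       = 1.263065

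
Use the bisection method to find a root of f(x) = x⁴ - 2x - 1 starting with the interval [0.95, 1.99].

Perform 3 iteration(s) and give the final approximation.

f(x) = x⁴ - 2x - 1
Initial interval: [0.95, 1.99]

Iteration 1:
  c_1 = (0.950000 + 1.990000)/2 = 1.470000
  f(c_1) = f(1.470000) = 0.729489
  f(a) × f(c) < 0, new interval: [0.950000, 1.470000]
Iteration 2:
  c_2 = (0.950000 + 1.470000)/2 = 1.210000
  f(c_2) = f(1.210000) = -1.276411
  f(a) × f(c) ≥ 0, new interval: [1.210000, 1.470000]
Iteration 3:
  c_3 = (1.210000 + 1.470000)/2 = 1.340000
  f(c_3) = f(1.340000) = -0.455821
  f(a) × f(c) ≥ 0, new interval: [1.340000, 1.470000]

After 3 iteration(s), the approximation is c_3 = 1.340000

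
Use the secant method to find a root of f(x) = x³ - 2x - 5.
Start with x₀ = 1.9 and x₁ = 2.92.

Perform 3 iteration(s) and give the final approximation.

f(x) = x³ - 2x - 5
x₀ = 1.9, x₁ = 2.92

Secant formula: x_{n+1} = x_n - f(x_n)(x_n - x_{n-1})/(f(x_n) - f(x_{n-1}))

Iteration 1:
  f(1.900000) = -1.941000
  f(2.920000) = 14.057088
  x_2 = 2.920000 - 14.057088×(2.920000 - 1.900000)/(14.057088 - (-1.941000))
       = 2.023754
Iteration 2:
  f(2.920000) = 14.057088
  f(2.023754) = -0.759066
  x_3 = 2.023754 - (-0.759066)×(2.023754 - 2.920000)/(-0.759066 - 14.057088)
       = 2.069670
Iteration 3:
  f(2.023754) = -0.759066
  f(2.069670) = -0.273835
  x_4 = 2.069670 - (-0.273835)×(2.069670 - 2.023754)/(-0.273835 - (-0.759066))
       = 2.095583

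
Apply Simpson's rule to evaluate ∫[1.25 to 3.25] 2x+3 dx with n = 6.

f(x) = 2x+3
a = 1.25, b = 3.25, n = 6
h = (b - a)/n = 0.333333

Simpson's rule: (h/3)[f(x₀) + 4f(x₁) + 2f(x₂) + ... + f(xₙ)]

x_0 = 1.2500, f(x_0) = 5.500000, coefficient = 1
x_1 = 1.5833, f(x_1) = 6.166667, coefficient = 4
x_2 = 1.9167, f(x_2) = 6.833333, coefficient = 2
x_3 = 2.2500, f(x_3) = 7.500000, coefficient = 4
x_4 = 2.5833, f(x_4) = 8.166667, coefficient = 2
x_5 = 2.9167, f(x_5) = 8.833333, coefficient = 4
x_6 = 3.2500, f(x_6) = 9.500000, coefficient = 1

I ≈ (0.333333/3) × 135.000000 = 15.000000
Exact value: 15.000000
Error: 0.000000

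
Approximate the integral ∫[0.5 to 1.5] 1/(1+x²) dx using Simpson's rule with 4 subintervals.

f(x) = 1/(1+x²)
a = 0.5, b = 1.5, n = 4
h = (b - a)/n = 0.250000

Simpson's rule: (h/3)[f(x₀) + 4f(x₁) + 2f(x₂) + ... + f(xₙ)]

x_0 = 0.5000, f(x_0) = 0.800000, coefficient = 1
x_1 = 0.7500, f(x_1) = 0.640000, coefficient = 4
x_2 = 1.0000, f(x_2) = 0.500000, coefficient = 2
x_3 = 1.2500, f(x_3) = 0.390244, coefficient = 4
x_4 = 1.5000, f(x_4) = 0.307692, coefficient = 1

I ≈ (0.250000/3) × 6.228668 = 0.519056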